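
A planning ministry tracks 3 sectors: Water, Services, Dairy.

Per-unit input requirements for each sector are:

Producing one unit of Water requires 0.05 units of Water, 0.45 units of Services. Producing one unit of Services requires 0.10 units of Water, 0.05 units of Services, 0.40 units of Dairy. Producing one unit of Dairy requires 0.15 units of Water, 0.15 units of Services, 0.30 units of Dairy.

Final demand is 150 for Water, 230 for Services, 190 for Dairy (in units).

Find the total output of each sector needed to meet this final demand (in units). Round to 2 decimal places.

I − A =
  [   0.95    -0.10    -0.15]
  [  -0.45     0.95    -0.15]
  [   0.00    -0.40     0.70]
Cofactors of I−A, C_ij = (−1)^(i+j)·(minor ij) (rows/columns in the sector order above):
  C_11 = (0.95)(0.70) − (-0.15)(-0.40) = 0.6050
  C_12 = −[(-0.45)(0.70) − (-0.15)(0.00)] = 0.3150
  C_13 = (-0.45)(-0.40) − (0.95)(0.00) = 0.1800
  C_21 = −[(-0.10)(0.70) − (-0.15)(-0.40)] = 0.1300
  C_22 = (0.95)(0.70) − (-0.15)(0.00) = 0.6650
  C_23 = −[(0.95)(-0.40) − (-0.10)(0.00)] = 0.3800
  C_31 = (-0.10)(-0.15) − (-0.15)(0.95) = 0.1575
  C_32 = −[(0.95)(-0.15) − (-0.15)(-0.45)] = 0.2100
  C_33 = (0.95)(0.95) − (-0.10)(-0.45) = 0.8575
det(I−A) = Σ_j (I−A)_1j·C_1j = (0.95)(0.6050) + (-0.10)(0.3150) + (-0.15)(0.1800) = 0.51625
adj(I−A) = Cᵀ =
  [ 0.6050   0.1300   0.1575]
  [ 0.3150   0.6650   0.2100]
  [ 0.1800   0.3800   0.8575]
(I − A)⁻¹ = adj(I−A) / det(I−A) ≈
  [   1.1719     0.2518     0.3051]
  [   0.6102     1.2881     0.4068]
  [   0.3487     0.7361     1.6610]
x = (I − A)⁻¹ d = adj(I−A)·d / det(I−A), with det(I−A) = 0.51625:
  x_1 = (0.6050·150 + 0.1300·230 + 0.1575·190) / 0.51625 = 150.575 / 0.51625 ≈ 291.67
  x_2 = (0.3150·150 + 0.6650·230 + 0.2100·190) / 0.51625 = 240.10 / 0.51625 ≈ 465.08
  x_3 = (0.1800·150 + 0.3800·230 + 0.8575·190) / 0.51625 = 277.325 / 0.51625 ≈ 537.19

x_1 = 291.67, x_2 = 465.08, x_3 = 537.19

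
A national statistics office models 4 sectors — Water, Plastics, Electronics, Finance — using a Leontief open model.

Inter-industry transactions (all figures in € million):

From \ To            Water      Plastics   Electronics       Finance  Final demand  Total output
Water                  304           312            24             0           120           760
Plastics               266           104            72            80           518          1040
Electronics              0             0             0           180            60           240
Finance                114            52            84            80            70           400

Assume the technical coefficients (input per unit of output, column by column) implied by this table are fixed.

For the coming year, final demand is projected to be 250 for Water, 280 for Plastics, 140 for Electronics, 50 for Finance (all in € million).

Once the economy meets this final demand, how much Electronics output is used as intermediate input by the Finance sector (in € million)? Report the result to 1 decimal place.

Technical coefficients a_ij = z_ij / X_j:
  a_11 = 304/760 = 0.40, a_21 = 266/760 = 0.35, a_31 = 0/760 = 0.00, a_41 = 114/760 = 0.15
  a_12 = 312/1040 = 0.30, a_22 = 104/1040 = 0.10, a_32 = 0/1040 = 0.00, a_42 = 52/1040 = 0.05
  a_13 = 24/240 = 0.10, a_23 = 72/240 = 0.30, a_33 = 0/240 = 0.00, a_43 = 84/240 = 0.35
  a_14 = 0/400 = 0.00, a_24 = 80/400 = 0.20, a_34 = 180/400 = 0.45, a_44 = 80/400 = 0.20
I − A =
  [   0.60    -0.30    -0.10     0.00]
  [  -0.35     0.90    -0.30    -0.20]
  [   0.00     0.00     1.00    -0.45]
  [  -0.15    -0.05    -0.35     0.80]
Compute the cofactors C_ij = (−1)^(i+j)·(3×3 minor ij) of I−A; the adjugate is their transpose:
adj(I−A) = Cᵀ =
  [ 0.561500   0.195000   0.164000   0.141000]
  [ 0.275125   0.378750   0.217000   0.216750]
  [ 0.068625   0.033750   0.333000   0.195750]
  [ 0.152500   0.075000   0.190000   0.435000]
det(I−A) = Σ_j (I−A)_1j·C_1j = (0.60)(0.561500) + (-0.30)(0.275125) + (-0.10)(0.068625) + (0.00)(0.152500) = 0.2475
(I − A)⁻¹ = adj(I−A) / det(I−A) ≈
  [   2.2687     0.7879     0.6626     0.5697]
  [   1.1116     1.5303     0.8768     0.8758]
  [   0.2773     0.1364     1.3455     0.7909]
  [   0.6162     0.3030     0.7677     1.7576]
First solve x = (I − A)⁻¹ d = adj(I−A)·d / det(I−A); in particular x_4 = (0.152500·250 + 0.075000·280 + 0.190000·140 + 0.435000·50) / 0.2475 = 107.475 / 0.2475 ≈ 434.242.
Intermediate flow from 3 to 4: z_34 = a_34 · x_4 = 0.45 × 107.475 / 0.2475 = 48.36375 / 0.2475 ≈ 195.4.

z_34 = 195.4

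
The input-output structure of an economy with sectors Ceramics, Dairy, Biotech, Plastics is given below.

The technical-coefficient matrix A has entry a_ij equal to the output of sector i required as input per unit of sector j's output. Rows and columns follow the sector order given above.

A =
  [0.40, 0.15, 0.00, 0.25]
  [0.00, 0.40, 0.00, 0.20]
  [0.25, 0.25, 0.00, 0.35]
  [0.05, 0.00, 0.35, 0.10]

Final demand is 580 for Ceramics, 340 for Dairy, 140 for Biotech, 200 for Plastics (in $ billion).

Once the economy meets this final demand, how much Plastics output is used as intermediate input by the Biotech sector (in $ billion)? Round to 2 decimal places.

I − A =
  [   0.60    -0.15     0.00    -0.25]
  [   0.00     0.60     0.00    -0.20]
  [  -0.25    -0.25     1.00    -0.35]
  [  -0.05     0.00    -0.35     0.90]
Compute the cofactors C_ij = (−1)^(i+j)·(3×3 minor ij) of I−A; the adjugate is their transpose:
adj(I−A) = Cᵀ =
  [ 0.449000   0.138500   0.063000   0.180000]
  [ 0.027500   0.432125   0.042000   0.120000]
  [ 0.148000   0.168250   0.315000   0.201000]
  [ 0.082500   0.073125   0.126000   0.360000]
det(I−A) = Σ_j (I−A)_1j·C_1j = (0.60)(0.449000) + (-0.15)(0.027500) + (0.00)(0.148000) + (-0.25)(0.082500) = 0.24465
(I − A)⁻¹ = adj(I−A) / det(I−A) ≈
  [   1.8353     0.5661     0.2575     0.7357]
  [   0.1124     1.7663     0.1717     0.4905]
  [   0.6049     0.6877     1.2876     0.8216]
  [   0.3372     0.2989     0.5150     1.4715]
First solve x = (I − A)⁻¹ d = adj(I−A)·d / det(I−A); in particular x_B = (0.148000·580 + 0.168250·340 + 0.315000·140 + 0.201000·200) / 0.24465 = 227.345 / 0.24465 ≈ 929.2663.
Intermediate flow from P to B: z_PB = a_PB · x_B = 0.35 × 227.345 / 0.24465 = 79.57075 / 0.24465 ≈ 325.24.

z_PB = 325.24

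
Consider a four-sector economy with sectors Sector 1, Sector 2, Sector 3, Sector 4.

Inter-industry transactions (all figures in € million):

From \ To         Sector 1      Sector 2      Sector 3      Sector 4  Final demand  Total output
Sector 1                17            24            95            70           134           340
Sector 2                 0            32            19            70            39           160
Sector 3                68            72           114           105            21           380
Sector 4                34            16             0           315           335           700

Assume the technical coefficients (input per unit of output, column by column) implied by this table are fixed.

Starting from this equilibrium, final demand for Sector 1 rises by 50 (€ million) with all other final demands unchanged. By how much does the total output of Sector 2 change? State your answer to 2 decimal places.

Δx_2 = 2.76

Technical coefficients a_ij = z_ij / X_j:
  a_11 = 17/340 = 0.05, a_21 = 0/340 = 0.00, a_31 = 68/340 = 0.20, a_41 = 34/340 = 0.10
  a_12 = 24/160 = 0.15, a_22 = 32/160 = 0.20, a_32 = 72/160 = 0.45, a_42 = 16/160 = 0.10
  a_13 = 95/380 = 0.25, a_23 = 19/380 = 0.05, a_33 = 114/380 = 0.30, a_43 = 0/380 = 0.00
  a_14 = 70/700 = 0.10, a_24 = 70/700 = 0.10, a_34 = 105/700 = 0.15, a_44 = 315/700 = 0.45
I − A =
  [   0.95    -0.15    -0.25    -0.10]
  [   0.00     0.80    -0.05    -0.10]
  [  -0.20    -0.45     0.70    -0.15]
  [  -0.10    -0.10     0.00     0.55]
Compute the cofactors C_ij = (−1)^(i+j)·(3×3 minor ij) of I−A; the adjugate is their transpose:
adj(I−A) = Cᵀ =
  [ 0.287875   0.130375   0.112125   0.106625]
  [ 0.013250   0.327500   0.028125   0.069625]
  [ 0.102500   0.265625   0.399000   0.175750]
  [ 0.054750   0.083250   0.025500   0.469125]
det(I−A) = Σ_j (I−A)_1j·C_1j = (0.95)(0.287875) + (-0.15)(0.013250) + (-0.25)(0.102500) + (-0.10)(0.054750) = 0.24039375
(I − A)⁻¹ = adj(I−A) / det(I−A) ≈
  [   1.1975     0.5423     0.4664     0.4435]
  [   0.0551     1.3623     0.1170     0.2896]
  [   0.4264     1.1050     1.6598     0.7311]
  [   0.2278     0.3463     0.1061     1.9515]
Δx = (I − A)⁻¹ Δd with Δd having +50 in the Sector 1 component and 0 elsewhere.
So Δx_2 = L_21 · (+50), where L_21 = adj(I−A)_21 / det(I−A) = 0.013250 / 0.24039375.
Δx_2 = 0.013250 × (+50) / 0.24039375 = 0.6625 / 0.24039375 ≈ 2.76.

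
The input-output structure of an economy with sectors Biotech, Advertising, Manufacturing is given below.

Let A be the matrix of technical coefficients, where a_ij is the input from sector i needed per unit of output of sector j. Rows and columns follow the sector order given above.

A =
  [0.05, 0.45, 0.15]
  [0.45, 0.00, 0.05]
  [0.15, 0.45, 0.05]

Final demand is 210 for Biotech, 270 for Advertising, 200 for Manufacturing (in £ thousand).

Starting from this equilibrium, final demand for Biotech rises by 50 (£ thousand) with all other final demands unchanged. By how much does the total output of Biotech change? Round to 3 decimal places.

I − A =
  [   0.95    -0.45    -0.15]
  [  -0.45     1.00    -0.05]
  [  -0.15    -0.45     0.95]
Cofactors of I−A, C_ij = (−1)^(i+j)·(minor ij) (rows/columns in the sector order above):
  C_11 = (1.00)(0.95) − (-0.05)(-0.45) = 0.9275
  C_12 = −[(-0.45)(0.95) − (-0.05)(-0.15)] = 0.4350
  C_13 = (-0.45)(-0.45) − (1.00)(-0.15) = 0.3525
  C_21 = −[(-0.45)(0.95) − (-0.15)(-0.45)] = 0.4950
  C_22 = (0.95)(0.95) − (-0.15)(-0.15) = 0.8800
  C_23 = −[(0.95)(-0.45) − (-0.45)(-0.15)] = 0.4950
  C_31 = (-0.45)(-0.05) − (-0.15)(1.00) = 0.1725
  C_32 = −[(0.95)(-0.05) − (-0.15)(-0.45)] = 0.1150
  C_33 = (0.95)(1.00) − (-0.45)(-0.45) = 0.7475
det(I−A) = Σ_j (I−A)_1j·C_1j = (0.95)(0.9275) + (-0.45)(0.4350) + (-0.15)(0.3525) = 0.6325
adj(I−A) = Cᵀ =
  [ 0.9275   0.4950   0.1725]
  [ 0.4350   0.8800   0.1150]
  [ 0.3525   0.4950   0.7475]
(I − A)⁻¹ = adj(I−A) / det(I−A) ≈
  [   1.4664     0.7826     0.2727]
  [   0.6877     1.3913     0.1818]
  [   0.5573     0.7826     1.1818]
Δx = (I − A)⁻¹ Δd with Δd having +50 in the Biotech component and 0 elsewhere.
So Δx_1 = L_11 · (+50), where L_11 = adj(I−A)_11 / det(I−A) = 0.9275 / 0.6325.
Δx_1 = 0.9275 × (+50) / 0.6325 = 46.375 / 0.6325 ≈ 73.320.

Δx_1 = 73.320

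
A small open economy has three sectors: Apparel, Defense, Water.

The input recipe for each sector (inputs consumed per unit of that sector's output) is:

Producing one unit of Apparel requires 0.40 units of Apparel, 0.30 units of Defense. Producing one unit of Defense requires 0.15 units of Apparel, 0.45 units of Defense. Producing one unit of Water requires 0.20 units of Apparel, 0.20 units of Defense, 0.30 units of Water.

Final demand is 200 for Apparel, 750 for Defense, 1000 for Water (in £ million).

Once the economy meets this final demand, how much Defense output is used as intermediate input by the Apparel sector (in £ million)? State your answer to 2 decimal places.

I − A =
  [   0.60    -0.15    -0.20]
  [  -0.30     0.55    -0.20]
  [   0.00     0.00     0.70]
Cofactors of I−A, C_ij = (−1)^(i+j)·(minor ij) (rows/columns in the sector order above):
  C_11 = (0.55)(0.70) − (-0.20)(0.00) = 0.3850
  C_12 = −[(-0.30)(0.70) − (-0.20)(0.00)] = 0.2100
  C_13 = (-0.30)(0.00) − (0.55)(0.00) = 0.0000
  C_21 = −[(-0.15)(0.70) − (-0.20)(0.00)] = 0.1050
  C_22 = (0.60)(0.70) − (-0.20)(0.00) = 0.4200
  C_23 = −[(0.60)(0.00) − (-0.15)(0.00)] = 0.0000
  C_31 = (-0.15)(-0.20) − (-0.20)(0.55) = 0.1400
  C_32 = −[(0.60)(-0.20) − (-0.20)(-0.30)] = 0.1800
  C_33 = (0.60)(0.55) − (-0.15)(-0.30) = 0.2850
det(I−A) = Σ_j (I−A)_1j·C_1j = (0.60)(0.3850) + (-0.15)(0.2100) + (-0.20)(0.0000) = 0.1995
adj(I−A) = Cᵀ =
  [ 0.3850   0.1050   0.1400]
  [ 0.2100   0.4200   0.1800]
  [ 0.0000   0.0000   0.2850]
(I − A)⁻¹ = adj(I−A) / det(I−A) ≈
  [   1.9298     0.5263     0.7018]
  [   1.0526     2.1053     0.9023]
  [   0.0000     0.0000     1.4286]
First solve x = (I − A)⁻¹ d = adj(I−A)·d / det(I−A); in particular x_A = (0.3850·200 + 0.1050·750 + 0.1400·1000) / 0.1995 = 295.75 / 0.1995 ≈ 1482.4561.
Intermediate flow from D to A: z_DA = a_DA · x_A = 0.30 × 295.75 / 0.1995 = 88.725 / 0.1995 ≈ 444.74.

z_DA = 444.74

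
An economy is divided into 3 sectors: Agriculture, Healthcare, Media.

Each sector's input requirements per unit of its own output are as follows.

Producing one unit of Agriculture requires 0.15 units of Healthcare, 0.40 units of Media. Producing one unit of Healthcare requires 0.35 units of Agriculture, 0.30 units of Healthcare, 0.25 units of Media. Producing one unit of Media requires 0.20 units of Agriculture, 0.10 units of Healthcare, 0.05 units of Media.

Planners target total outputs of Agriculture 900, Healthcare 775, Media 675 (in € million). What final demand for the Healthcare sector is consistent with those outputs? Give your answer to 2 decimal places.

d_H = 340.00

I − A =
  [   1.00    -0.35    -0.20]
  [  -0.15     0.70    -0.10]
  [  -0.40    -0.25     0.95]
d = (I − A) x:
  d_A = (+1.00)·900 + (-0.35)·775 + (-0.20)·675 = 493.75
  d_H = (-0.15)·900 + (+0.70)·775 + (-0.10)·675 = 340.00
  d_M = (-0.40)·900 + (-0.25)·775 + (+0.95)·675 = 87.50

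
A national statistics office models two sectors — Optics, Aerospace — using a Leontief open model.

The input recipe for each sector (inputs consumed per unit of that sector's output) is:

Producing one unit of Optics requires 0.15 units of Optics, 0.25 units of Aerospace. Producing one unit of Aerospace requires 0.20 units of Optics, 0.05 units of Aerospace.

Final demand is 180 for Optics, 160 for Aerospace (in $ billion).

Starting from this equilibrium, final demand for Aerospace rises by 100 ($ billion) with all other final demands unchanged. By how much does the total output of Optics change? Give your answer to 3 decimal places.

I − A =
  [   0.85    -0.20]
  [  -0.25     0.95]
det(I−A) = (0.85)(0.95) − (-0.20)(-0.25) = 0.7575
adj(I−A) = [[0.95, 0.20], [0.25, 0.85]]
(I − A)⁻¹ = adj(I−A) / det(I−A) ≈
  [   1.2541     0.2640]
  [   0.3300     1.1221]
Δx = (I − A)⁻¹ Δd with Δd having +100 in the Aerospace component and 0 elsewhere.
So Δx_1 = L_12 · (+100), where L_12 = adj(I−A)_12 / det(I−A) = 0.20 / 0.7575.
Δx_1 = 0.20 × (+100) / 0.7575 = 20.00 / 0.7575 ≈ 26.403.

Δx_1 = 26.403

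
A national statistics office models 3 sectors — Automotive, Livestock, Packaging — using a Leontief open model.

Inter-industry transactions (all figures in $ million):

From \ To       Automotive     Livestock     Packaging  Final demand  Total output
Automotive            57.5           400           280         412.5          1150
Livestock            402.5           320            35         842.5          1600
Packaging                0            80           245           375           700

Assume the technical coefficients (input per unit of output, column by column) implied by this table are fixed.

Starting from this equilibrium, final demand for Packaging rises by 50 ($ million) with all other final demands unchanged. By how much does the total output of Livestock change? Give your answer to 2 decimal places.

Δx_2 = 21.92

Technical coefficients a_ij = z_ij / X_j:
  a_11 = 57.5/1150 = 0.05, a_21 = 402.5/1150 = 0.35, a_31 = 0/1150 = 0.00
  a_12 = 400/1600 = 0.25, a_22 = 320/1600 = 0.20, a_32 = 80/1600 = 0.05
  a_13 = 280/700 = 0.40, a_23 = 35/700 = 0.05, a_33 = 245/700 = 0.35
I − A =
  [   0.95    -0.25    -0.40]
  [  -0.35     0.80    -0.05]
  [   0.00    -0.05     0.65]
Cofactors of I−A, C_ij = (−1)^(i+j)·(minor ij) (rows/columns in the sector order above):
  C_11 = (0.80)(0.65) − (-0.05)(-0.05) = 0.5175
  C_12 = −[(-0.35)(0.65) − (-0.05)(0.00)] = 0.2275
  C_13 = (-0.35)(-0.05) − (0.80)(0.00) = 0.0175
  C_21 = −[(-0.25)(0.65) − (-0.40)(-0.05)] = 0.1825
  C_22 = (0.95)(0.65) − (-0.40)(0.00) = 0.6175
  C_23 = −[(0.95)(-0.05) − (-0.25)(0.00)] = 0.0475
  C_31 = (-0.25)(-0.05) − (-0.40)(0.80) = 0.3325
  C_32 = −[(0.95)(-0.05) − (-0.40)(-0.35)] = 0.1875
  C_33 = (0.95)(0.80) − (-0.25)(-0.35) = 0.6725
det(I−A) = Σ_j (I−A)_1j·C_1j = (0.95)(0.5175) + (-0.25)(0.2275) + (-0.40)(0.0175) = 0.42775
adj(I−A) = Cᵀ =
  [ 0.5175   0.1825   0.3325]
  [ 0.2275   0.6175   0.1875]
  [ 0.0175   0.0475   0.6725]
(I − A)⁻¹ = adj(I−A) / det(I−A) ≈
  [   1.2098     0.4267     0.7773]
  [   0.5319     1.4436     0.4383]
  [   0.0409     0.1110     1.5722]
Δx = (I − A)⁻¹ Δd with Δd having +50 in the Packaging component and 0 elsewhere.
So Δx_2 = L_23 · (+50), where L_23 = adj(I−A)_23 / det(I−A) = 0.1875 / 0.42775.
Δx_2 = 0.1875 × (+50) / 0.42775 = 9.375 / 0.42775 ≈ 21.92.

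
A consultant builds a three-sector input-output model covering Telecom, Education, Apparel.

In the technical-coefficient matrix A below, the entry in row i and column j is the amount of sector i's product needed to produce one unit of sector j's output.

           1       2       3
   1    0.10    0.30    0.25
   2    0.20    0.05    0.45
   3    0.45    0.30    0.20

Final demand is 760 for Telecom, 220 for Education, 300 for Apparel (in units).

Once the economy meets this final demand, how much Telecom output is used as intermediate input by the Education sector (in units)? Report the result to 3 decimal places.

z_12 = 493.243

I − A =
  [   0.90    -0.30    -0.25]
  [  -0.20     0.95    -0.45]
  [  -0.45    -0.30     0.80]
Cofactors of I−A, C_ij = (−1)^(i+j)·(minor ij) (rows/columns in the sector order above):
  C_11 = (0.95)(0.80) − (-0.45)(-0.30) = 0.6250
  C_12 = −[(-0.20)(0.80) − (-0.45)(-0.45)] = 0.3625
  C_13 = (-0.20)(-0.30) − (0.95)(-0.45) = 0.4875
  C_21 = −[(-0.30)(0.80) − (-0.25)(-0.30)] = 0.3150
  C_22 = (0.90)(0.80) − (-0.25)(-0.45) = 0.6075
  C_23 = −[(0.90)(-0.30) − (-0.30)(-0.45)] = 0.4050
  C_31 = (-0.30)(-0.45) − (-0.25)(0.95) = 0.3725
  C_32 = −[(0.90)(-0.45) − (-0.25)(-0.20)] = 0.4550
  C_33 = (0.90)(0.95) − (-0.30)(-0.20) = 0.7950
det(I−A) = Σ_j (I−A)_1j·C_1j = (0.90)(0.6250) + (-0.30)(0.3625) + (-0.25)(0.4875) = 0.331875
adj(I−A) = Cᵀ =
  [ 0.6250   0.3150   0.3725]
  [ 0.3625   0.6075   0.4550]
  [ 0.4875   0.4050   0.7950]
(I − A)⁻¹ = adj(I−A) / det(I−A) ≈
  [   1.8832     0.9492     1.1224]
  [   1.0923     1.8305     1.3710]
  [   1.4689     1.2203     2.3955]
First solve x = (I − A)⁻¹ d = adj(I−A)·d / det(I−A); in particular x_2 = (0.3625·760 + 0.6075·220 + 0.4550·300) / 0.331875 = 545.65 / 0.331875 ≈ 1644.14313.
Intermediate flow from 1 to 2: z_12 = a_12 · x_2 = 0.30 × 545.65 / 0.331875 = 163.695 / 0.331875 ≈ 493.243.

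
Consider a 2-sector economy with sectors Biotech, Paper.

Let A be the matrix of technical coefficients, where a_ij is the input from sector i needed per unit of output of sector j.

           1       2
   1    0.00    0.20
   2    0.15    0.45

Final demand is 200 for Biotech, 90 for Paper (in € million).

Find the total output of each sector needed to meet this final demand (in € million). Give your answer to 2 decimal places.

I − A =
  [   1.00    -0.20]
  [  -0.15     0.55]
det(I−A) = (1.00)(0.55) − (-0.20)(-0.15) = 0.5200
adj(I−A) = [[0.55, 0.20], [0.15, 1.00]]
(I − A)⁻¹ = adj(I−A) / det(I−A) ≈
  [   1.0577     0.3846]
  [   0.2885     1.9231]
x = (I − A)⁻¹ d = adj(I−A)·d / det(I−A), with det(I−A) = 0.5200:
  x_1 = (0.55·200 + 0.20·90) / 0.5200 = 128.00 / 0.5200 ≈ 246.15
  x_2 = (0.15·200 + 1.00·90) / 0.5200 = 120.00 / 0.5200 ≈ 230.77

x_1 = 246.15, x_2 = 230.77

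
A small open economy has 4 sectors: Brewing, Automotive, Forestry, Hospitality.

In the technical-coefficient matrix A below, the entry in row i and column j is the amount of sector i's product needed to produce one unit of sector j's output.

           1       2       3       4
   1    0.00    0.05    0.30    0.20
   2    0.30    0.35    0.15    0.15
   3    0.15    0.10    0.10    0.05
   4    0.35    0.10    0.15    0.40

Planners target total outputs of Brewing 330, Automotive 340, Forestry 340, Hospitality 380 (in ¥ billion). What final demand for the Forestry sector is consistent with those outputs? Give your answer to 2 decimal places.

I − A =
  [   1.00    -0.05    -0.30    -0.20]
  [  -0.30     0.65    -0.15    -0.15]
  [  -0.15    -0.10     0.90    -0.05]
  [  -0.35    -0.10    -0.15     0.60]
d = (I − A) x:
  d_1 = (+1.00)·330 + (-0.05)·340 + (-0.30)·340 + (-0.20)·380 = 135.00
  d_2 = (-0.30)·330 + (+0.65)·340 + (-0.15)·340 + (-0.15)·380 = 14.00
  d_3 = (-0.15)·330 + (-0.10)·340 + (+0.90)·340 + (-0.05)·380 = 203.50
  d_4 = (-0.35)·330 + (-0.10)·340 + (-0.15)·340 + (+0.60)·380 = 27.50

d_3 = 203.50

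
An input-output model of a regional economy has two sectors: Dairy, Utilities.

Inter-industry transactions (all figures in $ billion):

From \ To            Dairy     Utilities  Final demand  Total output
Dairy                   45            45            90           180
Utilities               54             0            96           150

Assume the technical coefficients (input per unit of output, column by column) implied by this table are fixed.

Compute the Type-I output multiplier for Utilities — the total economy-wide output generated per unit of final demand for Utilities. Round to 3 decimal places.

Technical coefficients a_ij = z_ij / X_j:
  a_11 = 45/180 = 0.25, a_21 = 54/180 = 0.30
  a_12 = 45/150 = 0.30, a_22 = 0/150 = 0.00
I − A =
  [   0.75    -0.30]
  [  -0.30     1.00]
det(I−A) = (0.75)(1.00) − (-0.30)(-0.30) = 0.6600
adj(I−A) = [[1.00, 0.30], [0.30, 0.75]]
(I − A)⁻¹ = adj(I−A) / det(I−A) ≈
  [   1.5152     0.4545]
  [   0.4545     1.1364]
The output multiplier for sector j is the column-j sum of the Leontief inverse (I − A)⁻¹ = adj(I−A) / det(I−A).
Column 2 of adj(I−A): (0.30, 0.75); det(I−A) = 0.6600.
m_2 = (0.30 + 0.75) / 0.6600 = 1.05 / 0.6600 ≈ 1.591.

m_2 = 1.591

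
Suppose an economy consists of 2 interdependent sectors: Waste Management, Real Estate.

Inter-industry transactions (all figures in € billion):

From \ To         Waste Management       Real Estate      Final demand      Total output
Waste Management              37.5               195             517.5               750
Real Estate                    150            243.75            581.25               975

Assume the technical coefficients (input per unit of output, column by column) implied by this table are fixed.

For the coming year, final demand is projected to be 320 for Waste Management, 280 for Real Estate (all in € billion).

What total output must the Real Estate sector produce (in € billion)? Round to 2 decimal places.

x_R = 490.71

Technical coefficients a_ij = z_ij / X_j:
  a_WW = 37.5/750 = 0.05, a_RW = 150/750 = 0.20
  a_WR = 195/975 = 0.20, a_RR = 243.75/975 = 0.25
I − A =
  [   0.95    -0.20]
  [  -0.20     0.75]
det(I−A) = (0.95)(0.75) − (-0.20)(-0.20) = 0.6725
adj(I−A) = [[0.75, 0.20], [0.20, 0.95]]
(I − A)⁻¹ = adj(I−A) / det(I−A) ≈
  [   1.1152     0.2974]
  [   0.2974     1.4126]
x = (I − A)⁻¹ d = adj(I−A)·d / det(I−A), with det(I−A) = 0.6725:
  x_W = (0.75·320 + 0.20·280) / 0.6725 = 296.00 / 0.6725 ≈ 440.15
  x_R = (0.20·320 + 0.95·280) / 0.6725 = 330.00 / 0.6725 ≈ 490.71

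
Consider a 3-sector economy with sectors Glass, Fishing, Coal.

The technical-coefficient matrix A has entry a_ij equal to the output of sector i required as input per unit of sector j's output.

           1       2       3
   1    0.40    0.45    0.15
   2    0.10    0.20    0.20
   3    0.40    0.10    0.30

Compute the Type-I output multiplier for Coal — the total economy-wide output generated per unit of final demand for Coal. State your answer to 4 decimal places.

m_3 = 3.7681

I − A =
  [   0.60    -0.45    -0.15]
  [  -0.10     0.80    -0.20]
  [  -0.40    -0.10     0.70]
Cofactors of I−A, C_ij = (−1)^(i+j)·(minor ij) (rows/columns in the sector order above):
  C_11 = (0.80)(0.70) − (-0.20)(-0.10) = 0.5400
  C_12 = −[(-0.10)(0.70) − (-0.20)(-0.40)] = 0.1500
  C_13 = (-0.10)(-0.10) − (0.80)(-0.40) = 0.3300
  C_21 = −[(-0.45)(0.70) − (-0.15)(-0.10)] = 0.3300
  C_22 = (0.60)(0.70) − (-0.15)(-0.40) = 0.3600
  C_23 = −[(0.60)(-0.10) − (-0.45)(-0.40)] = 0.2400
  C_31 = (-0.45)(-0.20) − (-0.15)(0.80) = 0.2100
  C_32 = −[(0.60)(-0.20) − (-0.15)(-0.10)] = 0.1350
  C_33 = (0.60)(0.80) − (-0.45)(-0.10) = 0.4350
det(I−A) = Σ_j (I−A)_1j·C_1j = (0.60)(0.5400) + (-0.45)(0.1500) + (-0.15)(0.3300) = 0.2070
adj(I−A) = Cᵀ =
  [ 0.5400   0.3300   0.2100]
  [ 0.1500   0.3600   0.1350]
  [ 0.3300   0.2400   0.4350]
(I − A)⁻¹ = adj(I−A) / det(I−A) ≈
  [   2.60870     1.59420     1.01449]
  [   0.72464     1.73913     0.65217]
  [   1.59420     1.15942     2.10145]
The output multiplier for sector j is the column-j sum of the Leontief inverse (I − A)⁻¹ = adj(I−A) / det(I−A).
Column 3 of adj(I−A): (0.2100, 0.1350, 0.4350); det(I−A) = 0.2070.
m_3 = (0.2100 + 0.1350 + 0.4350) / 0.2070 = 0.78 / 0.2070 ≈ 3.7681.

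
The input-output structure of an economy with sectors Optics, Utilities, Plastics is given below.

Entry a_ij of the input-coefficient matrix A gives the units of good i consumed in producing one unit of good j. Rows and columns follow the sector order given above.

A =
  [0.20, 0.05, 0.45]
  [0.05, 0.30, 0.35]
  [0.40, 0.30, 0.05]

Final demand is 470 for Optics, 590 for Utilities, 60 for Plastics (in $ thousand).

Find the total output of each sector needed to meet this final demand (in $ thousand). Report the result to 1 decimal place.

I − A =
  [   0.80    -0.05    -0.45]
  [  -0.05     0.70    -0.35]
  [  -0.40    -0.30     0.95]
Cofactors of I−A, C_ij = (−1)^(i+j)·(minor ij) (rows/columns in the sector order above):
  C_11 = (0.70)(0.95) − (-0.35)(-0.30) = 0.5600
  C_12 = −[(-0.05)(0.95) − (-0.35)(-0.40)] = 0.1875
  C_13 = (-0.05)(-0.30) − (0.70)(-0.40) = 0.2950
  C_21 = −[(-0.05)(0.95) − (-0.45)(-0.30)] = 0.1825
  C_22 = (0.80)(0.95) − (-0.45)(-0.40) = 0.5800
  C_23 = −[(0.80)(-0.30) − (-0.05)(-0.40)] = 0.2600
  C_31 = (-0.05)(-0.35) − (-0.45)(0.70) = 0.3325
  C_32 = −[(0.80)(-0.35) − (-0.45)(-0.05)] = 0.3025
  C_33 = (0.80)(0.70) − (-0.05)(-0.05) = 0.5575
det(I−A) = Σ_j (I−A)_1j·C_1j = (0.80)(0.5600) + (-0.05)(0.1875) + (-0.45)(0.2950) = 0.305875
adj(I−A) = Cᵀ =
  [ 0.5600   0.1825   0.3325]
  [ 0.1875   0.5800   0.3025]
  [ 0.2950   0.2600   0.5575]
(I − A)⁻¹ = adj(I−A) / det(I−A) ≈
  [   1.8308     0.5966     1.0870]
  [   0.6130     1.8962     0.9890]
  [   0.9644     0.8500     1.8226]
x = (I − A)⁻¹ d = adj(I−A)·d / det(I−A), with det(I−A) = 0.305875:
  x_1 = (0.5600·470 + 0.1825·590 + 0.3325·60) / 0.305875 = 390.825 / 0.305875 ≈ 1277.7
  x_2 = (0.1875·470 + 0.5800·590 + 0.3025·60) / 0.305875 = 448.475 / 0.305875 ≈ 1466.2
  x_3 = (0.2950·470 + 0.2600·590 + 0.5575·60) / 0.305875 = 325.50 / 0.305875 ≈ 1064.2

x_1 = 1277.7, x_2 = 1466.2, x_3 = 1064.2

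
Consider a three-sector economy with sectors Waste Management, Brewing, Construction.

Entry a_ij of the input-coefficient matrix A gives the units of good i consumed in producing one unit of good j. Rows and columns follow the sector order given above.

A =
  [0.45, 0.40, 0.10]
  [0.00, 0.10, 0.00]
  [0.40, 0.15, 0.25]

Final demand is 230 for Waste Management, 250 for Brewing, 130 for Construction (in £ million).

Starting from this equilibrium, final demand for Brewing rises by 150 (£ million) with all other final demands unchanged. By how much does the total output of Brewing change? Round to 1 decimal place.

Δx_B = 166.7

I − A =
  [   0.55    -0.40    -0.10]
  [   0.00     0.90     0.00]
  [  -0.40    -0.15     0.75]
Cofactors of I−A, C_ij = (−1)^(i+j)·(minor ij) (rows/columns in the sector order above):
  C_11 = (0.90)(0.75) − (0.00)(-0.15) = 0.6750
  C_12 = −[(0.00)(0.75) − (0.00)(-0.40)] = 0.0000
  C_13 = (0.00)(-0.15) − (0.90)(-0.40) = 0.3600
  C_21 = −[(-0.40)(0.75) − (-0.10)(-0.15)] = 0.3150
  C_22 = (0.55)(0.75) − (-0.10)(-0.40) = 0.3725
  C_23 = −[(0.55)(-0.15) − (-0.40)(-0.40)] = 0.2425
  C_31 = (-0.40)(0.00) − (-0.10)(0.90) = 0.0900
  C_32 = −[(0.55)(0.00) − (-0.10)(0.00)] = 0.0000
  C_33 = (0.55)(0.90) − (-0.40)(0.00) = 0.4950
det(I−A) = Σ_j (I−A)_1j·C_1j = (0.55)(0.6750) + (-0.40)(0.0000) + (-0.10)(0.3600) = 0.33525
adj(I−A) = Cᵀ =
  [ 0.6750   0.3150   0.0900]
  [ 0.0000   0.3725   0.0000]
  [ 0.3600   0.2425   0.4950]
(I − A)⁻¹ = adj(I−A) / det(I−A) ≈
  [   2.0134     0.9396     0.2685]
  [   0.0000     1.1111     0.0000]
  [   1.0738     0.7233     1.4765]
Δx = (I − A)⁻¹ Δd with Δd having +150 in the Brewing component and 0 elsewhere.
So Δx_B = L_BB · (+150), where L_BB = adj(I−A)_BB / det(I−A) = 0.3725 / 0.33525.
Δx_B = 0.3725 × (+150) / 0.33525 = 55.875 / 0.33525 ≈ 166.7.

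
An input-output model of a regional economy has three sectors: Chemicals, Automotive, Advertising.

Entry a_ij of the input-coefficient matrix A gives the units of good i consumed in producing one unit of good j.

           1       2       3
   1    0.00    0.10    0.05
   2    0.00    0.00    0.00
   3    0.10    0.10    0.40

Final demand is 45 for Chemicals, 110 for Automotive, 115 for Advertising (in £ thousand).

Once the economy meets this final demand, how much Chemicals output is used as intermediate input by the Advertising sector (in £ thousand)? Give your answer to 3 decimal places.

z_13 = 11.059

I − A =
  [   1.00    -0.10    -0.05]
  [   0.00     1.00     0.00]
  [  -0.10    -0.10     0.60]
Cofactors of I−A, C_ij = (−1)^(i+j)·(minor ij) (rows/columns in the sector order above):
  C_11 = (1.00)(0.60) − (0.00)(-0.10) = 0.6000
  C_12 = −[(0.00)(0.60) − (0.00)(-0.10)] = 0.0000
  C_13 = (0.00)(-0.10) − (1.00)(-0.10) = 0.1000
  C_21 = −[(-0.10)(0.60) − (-0.05)(-0.10)] = 0.0650
  C_22 = (1.00)(0.60) − (-0.05)(-0.10) = 0.5950
  C_23 = −[(1.00)(-0.10) − (-0.10)(-0.10)] = 0.1100
  C_31 = (-0.10)(0.00) − (-0.05)(1.00) = 0.0500
  C_32 = −[(1.00)(0.00) − (-0.05)(0.00)] = 0.0000
  C_33 = (1.00)(1.00) − (-0.10)(0.00) = 1.0000
det(I−A) = Σ_j (I−A)_1j·C_1j = (1.00)(0.6000) + (-0.10)(0.0000) + (-0.05)(0.1000) = 0.5950
adj(I−A) = Cᵀ =
  [ 0.6000   0.0650   0.0500]
  [ 0.0000   0.5950   0.0000]
  [ 0.1000   0.1100   1.0000]
(I − A)⁻¹ = adj(I−A) / det(I−A) ≈
  [   1.0084     0.1092     0.0840]
  [   0.0000     1.0000     0.0000]
  [   0.1681     0.1849     1.6807]
First solve x = (I − A)⁻¹ d = adj(I−A)·d / det(I−A); in particular x_3 = (0.1000·45 + 0.1100·110 + 1.0000·115) / 0.5950 = 131.60 / 0.5950 ≈ 221.17647.
Intermediate flow from 1 to 3: z_13 = a_13 · x_3 = 0.05 × 131.60 / 0.5950 = 6.58 / 0.5950 ≈ 11.059.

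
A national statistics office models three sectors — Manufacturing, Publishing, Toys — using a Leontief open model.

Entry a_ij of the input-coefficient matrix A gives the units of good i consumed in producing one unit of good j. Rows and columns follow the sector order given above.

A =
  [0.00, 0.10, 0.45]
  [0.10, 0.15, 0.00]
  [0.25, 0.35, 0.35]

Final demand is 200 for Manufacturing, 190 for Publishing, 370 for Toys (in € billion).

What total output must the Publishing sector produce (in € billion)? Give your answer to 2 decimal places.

I − A =
  [   1.00    -0.10    -0.45]
  [  -0.10     0.85     0.00]
  [  -0.25    -0.35     0.65]
Cofactors of I−A, C_ij = (−1)^(i+j)·(minor ij) (rows/columns in the sector order above):
  C_11 = (0.85)(0.65) − (0.00)(-0.35) = 0.5525
  C_12 = −[(-0.10)(0.65) − (0.00)(-0.25)] = 0.0650
  C_13 = (-0.10)(-0.35) − (0.85)(-0.25) = 0.2475
  C_21 = −[(-0.10)(0.65) − (-0.45)(-0.35)] = 0.2225
  C_22 = (1.00)(0.65) − (-0.45)(-0.25) = 0.5375
  C_23 = −[(1.00)(-0.35) − (-0.10)(-0.25)] = 0.3750
  C_31 = (-0.10)(0.00) − (-0.45)(0.85) = 0.3825
  C_32 = −[(1.00)(0.00) − (-0.45)(-0.10)] = 0.0450
  C_33 = (1.00)(0.85) − (-0.10)(-0.10) = 0.8400
det(I−A) = Σ_j (I−A)_1j·C_1j = (1.00)(0.5525) + (-0.10)(0.0650) + (-0.45)(0.2475) = 0.434625
adj(I−A) = Cᵀ =
  [ 0.5525   0.2225   0.3825]
  [ 0.0650   0.5375   0.0450]
  [ 0.2475   0.3750   0.8400]
(I − A)⁻¹ = adj(I−A) / det(I−A) ≈
  [   1.2712     0.5119     0.8801]
  [   0.1496     1.2367     0.1035]
  [   0.5695     0.8628     1.9327]
x = (I − A)⁻¹ d = adj(I−A)·d / det(I−A), with det(I−A) = 0.434625:
  x_1 = (0.5525·200 + 0.2225·190 + 0.3825·370) / 0.434625 = 294.30 / 0.434625 ≈ 677.14
  x_2 = (0.0650·200 + 0.5375·190 + 0.0450·370) / 0.434625 = 131.775 / 0.434625 ≈ 303.19
  x_3 = (0.2475·200 + 0.3750·190 + 0.8400·370) / 0.434625 = 431.55 / 0.434625 ≈ 992.92

x_2 = 303.19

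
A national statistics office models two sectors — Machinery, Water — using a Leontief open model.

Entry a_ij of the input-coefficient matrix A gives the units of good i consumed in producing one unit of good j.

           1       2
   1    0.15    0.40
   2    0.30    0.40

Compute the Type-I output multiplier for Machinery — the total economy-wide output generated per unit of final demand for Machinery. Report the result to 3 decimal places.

m_1 = 2.308

I − A =
  [   0.85    -0.40]
  [  -0.30     0.60]
det(I−A) = (0.85)(0.60) − (-0.40)(-0.30) = 0.3900
adj(I−A) = [[0.60, 0.40], [0.30, 0.85]]
(I − A)⁻¹ = adj(I−A) / det(I−A) ≈
  [   1.5385     1.0256]
  [   0.7692     2.1795]
The output multiplier for sector j is the column-j sum of the Leontief inverse (I − A)⁻¹ = adj(I−A) / det(I−A).
Column 1 of adj(I−A): (0.60, 0.30); det(I−A) = 0.3900.
m_1 = (0.60 + 0.30) / 0.3900 = 0.90 / 0.3900 ≈ 2.308.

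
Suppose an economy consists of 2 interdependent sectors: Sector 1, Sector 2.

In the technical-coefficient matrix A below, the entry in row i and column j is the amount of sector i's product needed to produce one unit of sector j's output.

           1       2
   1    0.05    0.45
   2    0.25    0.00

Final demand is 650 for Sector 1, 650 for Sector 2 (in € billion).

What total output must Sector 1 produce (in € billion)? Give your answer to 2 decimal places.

I − A =
  [   0.95    -0.45]
  [  -0.25     1.00]
det(I−A) = (0.95)(1.00) − (-0.45)(-0.25) = 0.8375
adj(I−A) = [[1.00, 0.45], [0.25, 0.95]]
(I − A)⁻¹ = adj(I−A) / det(I−A) ≈
  [   1.1940     0.5373]
  [   0.2985     1.1343]
x = (I − A)⁻¹ d = adj(I−A)·d / det(I−A), with det(I−A) = 0.8375:
  x_1 = (1.00·650 + 0.45·650) / 0.8375 = 942.50 / 0.8375 ≈ 1125.37
  x_2 = (0.25·650 + 0.95·650) / 0.8375 = 780.00 / 0.8375 ≈ 931.34

x_1 = 1125.37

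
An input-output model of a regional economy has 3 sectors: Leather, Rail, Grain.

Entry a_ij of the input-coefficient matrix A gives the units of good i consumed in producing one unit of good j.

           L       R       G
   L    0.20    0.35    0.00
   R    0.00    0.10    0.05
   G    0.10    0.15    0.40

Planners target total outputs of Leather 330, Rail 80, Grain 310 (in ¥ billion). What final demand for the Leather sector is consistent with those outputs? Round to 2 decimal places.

I − A =
  [   0.80    -0.35     0.00]
  [   0.00     0.90    -0.05]
  [  -0.10    -0.15     0.60]
d = (I − A) x:
  d_L = (+0.80)·330 + (-0.35)·80 + (+0.00)·310 = 236.00
  d_R = (+0.00)·330 + (+0.90)·80 + (-0.05)·310 = 56.50
  d_G = (-0.10)·330 + (-0.15)·80 + (+0.60)·310 = 141.00

d_L = 236.00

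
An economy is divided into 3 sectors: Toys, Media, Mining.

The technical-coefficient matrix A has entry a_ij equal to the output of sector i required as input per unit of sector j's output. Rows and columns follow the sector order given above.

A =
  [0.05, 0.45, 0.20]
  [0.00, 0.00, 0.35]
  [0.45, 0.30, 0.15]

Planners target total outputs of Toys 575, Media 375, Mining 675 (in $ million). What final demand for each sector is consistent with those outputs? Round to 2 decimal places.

d_1 = 242.50, d_2 = 138.75, d_3 = 202.50

I − A =
  [   0.95    -0.45    -0.20]
  [   0.00     1.00    -0.35]
  [  -0.45    -0.30     0.85]
d = (I − A) x:
  d_1 = (+0.95)·575 + (-0.45)·375 + (-0.20)·675 = 242.50
  d_2 = (+0.00)·575 + (+1.00)·375 + (-0.35)·675 = 138.75
  d_3 = (-0.45)·575 + (-0.30)·375 + (+0.85)·675 = 202.50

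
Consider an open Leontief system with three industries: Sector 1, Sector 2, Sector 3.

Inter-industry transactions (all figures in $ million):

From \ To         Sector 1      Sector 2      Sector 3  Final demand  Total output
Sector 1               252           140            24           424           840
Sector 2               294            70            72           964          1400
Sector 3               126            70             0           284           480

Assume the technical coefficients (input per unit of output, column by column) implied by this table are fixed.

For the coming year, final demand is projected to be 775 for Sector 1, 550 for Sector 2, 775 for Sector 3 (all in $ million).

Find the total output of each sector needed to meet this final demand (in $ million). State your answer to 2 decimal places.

x_1 = 1359.24, x_2 = 1244.10, x_3 = 1041.09

Technical coefficients a_ij = z_ij / X_j:
  a_11 = 252/840 = 0.30, a_21 = 294/840 = 0.35, a_31 = 126/840 = 0.15
  a_12 = 140/1400 = 0.10, a_22 = 70/1400 = 0.05, a_32 = 70/1400 = 0.05
  a_13 = 24/480 = 0.05, a_23 = 72/480 = 0.15, a_33 = 0/480 = 0.00
I − A =
  [   0.70    -0.10    -0.05]
  [  -0.35     0.95    -0.15]
  [  -0.15    -0.05     1.00]
Cofactors of I−A, C_ij = (−1)^(i+j)·(minor ij) (rows/columns in the sector order above):
  C_11 = (0.95)(1.00) − (-0.15)(-0.05) = 0.9425
  C_12 = −[(-0.35)(1.00) − (-0.15)(-0.15)] = 0.3725
  C_13 = (-0.35)(-0.05) − (0.95)(-0.15) = 0.1600
  C_21 = −[(-0.10)(1.00) − (-0.05)(-0.05)] = 0.1025
  C_22 = (0.70)(1.00) − (-0.05)(-0.15) = 0.6925
  C_23 = −[(0.70)(-0.05) − (-0.10)(-0.15)] = 0.0500
  C_31 = (-0.10)(-0.15) − (-0.05)(0.95) = 0.0625
  C_32 = −[(0.70)(-0.15) − (-0.05)(-0.35)] = 0.1225
  C_33 = (0.70)(0.95) − (-0.10)(-0.35) = 0.6300
det(I−A) = Σ_j (I−A)_1j·C_1j = (0.70)(0.9425) + (-0.10)(0.3725) + (-0.05)(0.1600) = 0.6145
adj(I−A) = Cᵀ =
  [ 0.9425   0.1025   0.0625]
  [ 0.3725   0.6925   0.1225]
  [ 0.1600   0.0500   0.6300]
(I − A)⁻¹ = adj(I−A) / det(I−A) ≈
  [   1.5338     0.1668     0.1017]
  [   0.6062     1.1269     0.1993]
  [   0.2604     0.0814     1.0252]
x = (I − A)⁻¹ d = adj(I−A)·d / det(I−A), with det(I−A) = 0.6145:
  x_1 = (0.9425·775 + 0.1025·550 + 0.0625·775) / 0.6145 = 835.25 / 0.6145 ≈ 1359.24
  x_2 = (0.3725·775 + 0.6925·550 + 0.1225·775) / 0.6145 = 764.50 / 0.6145 ≈ 1244.10
  x_3 = (0.1600·775 + 0.0500·550 + 0.6300·775) / 0.6145 = 639.75 / 0.6145 ≈ 1041.09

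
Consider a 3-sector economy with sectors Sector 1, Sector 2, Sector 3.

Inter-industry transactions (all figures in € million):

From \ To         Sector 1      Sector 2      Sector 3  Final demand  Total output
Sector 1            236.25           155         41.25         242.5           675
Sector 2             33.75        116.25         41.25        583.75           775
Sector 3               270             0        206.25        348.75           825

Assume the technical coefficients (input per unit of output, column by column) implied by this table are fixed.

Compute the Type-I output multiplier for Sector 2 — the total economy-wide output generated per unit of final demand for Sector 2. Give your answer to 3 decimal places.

Technical coefficients a_ij = z_ij / X_j:
  a_11 = 236.25/675 = 0.35, a_21 = 33.75/675 = 0.05, a_31 = 270/675 = 0.40
  a_12 = 155/775 = 0.20, a_22 = 116.25/775 = 0.15, a_32 = 0/775 = 0.00
  a_13 = 41.25/825 = 0.05, a_23 = 41.25/825 = 0.05, a_33 = 206.25/825 = 0.25
I − A =
  [   0.65    -0.20    -0.05]
  [  -0.05     0.85    -0.05]
  [  -0.40     0.00     0.75]
Cofactors of I−A, C_ij = (−1)^(i+j)·(minor ij) (rows/columns in the sector order above):
  C_11 = (0.85)(0.75) − (-0.05)(0.00) = 0.6375
  C_12 = −[(-0.05)(0.75) − (-0.05)(-0.40)] = 0.0575
  C_13 = (-0.05)(0.00) − (0.85)(-0.40) = 0.3400
  C_21 = −[(-0.20)(0.75) − (-0.05)(0.00)] = 0.1500
  C_22 = (0.65)(0.75) − (-0.05)(-0.40) = 0.4675
  C_23 = −[(0.65)(0.00) − (-0.20)(-0.40)] = 0.0800
  C_31 = (-0.20)(-0.05) − (-0.05)(0.85) = 0.0525
  C_32 = −[(0.65)(-0.05) − (-0.05)(-0.05)] = 0.0350
  C_33 = (0.65)(0.85) − (-0.20)(-0.05) = 0.5425
det(I−A) = Σ_j (I−A)_1j·C_1j = (0.65)(0.6375) + (-0.20)(0.0575) + (-0.05)(0.3400) = 0.385875
adj(I−A) = Cᵀ =
  [ 0.6375   0.1500   0.0525]
  [ 0.0575   0.4675   0.0350]
  [ 0.3400   0.0800   0.5425]
(I − A)⁻¹ = adj(I−A) / det(I−A) ≈
  [   1.6521     0.3887     0.1361]
  [   0.1490     1.2115     0.0907]
  [   0.8811     0.2073     1.4059]
The output multiplier for sector j is the column-j sum of the Leontief inverse (I − A)⁻¹ = adj(I−A) / det(I−A).
Column 2 of adj(I−A): (0.1500, 0.4675, 0.0800); det(I−A) = 0.385875.
m_2 = (0.1500 + 0.4675 + 0.0800) / 0.385875 = 0.6975 / 0.385875 ≈ 1.808.

m_2 = 1.808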